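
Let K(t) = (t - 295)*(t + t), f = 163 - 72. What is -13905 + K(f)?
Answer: -51033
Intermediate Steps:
f = 91
K(t) = 2*t*(-295 + t) (K(t) = (-295 + t)*(2*t) = 2*t*(-295 + t))
-13905 + K(f) = -13905 + 2*91*(-295 + 91) = -13905 + 2*91*(-204) = -13905 - 37128 = -51033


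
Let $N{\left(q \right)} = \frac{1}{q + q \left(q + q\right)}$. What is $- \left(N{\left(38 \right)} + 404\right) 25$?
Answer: $- \frac{29552625}{2926} \approx -10100.0$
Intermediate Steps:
$N{\left(q \right)} = \frac{1}{q + 2 q^{2}}$ ($N{\left(q \right)} = \frac{1}{q + q 2 q} = \frac{1}{q + 2 q^{2}}$)
$- \left(N{\left(38 \right)} + 404\right) 25 = - \left(\frac{1}{38 \left(1 + 2 \cdot 38\right)} + 404\right) 25 = - \left(\frac{1}{38 \left(1 + 76\right)} + 404\right) 25 = - \left(\frac{1}{38 \cdot 77} + 404\right) 25 = - \left(\frac{1}{38} \cdot \frac{1}{77} + 404\right) 25 = - \left(\frac{1}{2926} + 404\right) 25 = - \frac{1182105 \cdot 25}{2926} = \left(-1\right) \frac{29552625}{2926} = - \frac{29552625}{2926}$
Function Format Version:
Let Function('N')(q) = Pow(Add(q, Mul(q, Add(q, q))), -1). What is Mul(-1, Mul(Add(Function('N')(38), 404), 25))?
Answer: Rational(-29552625, 2926) ≈ -10100.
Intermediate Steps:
Function('N')(q) = Pow(Add(q, Mul(2, Pow(q, 2))), -1) (Function('N')(q) = Pow(Add(q, Mul(q, Mul(2, q))), -1) = Pow(Add(q, Mul(2, Pow(q, 2))), -1))
Mul(-1, Mul(Add(Function('N')(38), 404), 25)) = Mul(-1, Mul(Add(Mul(Pow(38, -1), Pow(Add(1, Mul(2, 38)), -1)), 404), 25)) = Mul(-1, Mul(Add(Mul(Rational(1, 38), Pow(Add(1, 76), -1)), 404), 25)) = Mul(-1, Mul(Add(Mul(Rational(1, 38), Pow(77, -1)), 404), 25)) = Mul(-1, Mul(Add(Mul(Rational(1, 38), Rational(1, 77)), 404), 25)) = Mul(-1, Mul(Add(Rational(1, 2926), 404), 25)) = Mul(-1, Mul(Rational(1182105, 2926), 25)) = Mul(-1, Rational(29552625, 2926)) = Rational(-29552625, 2926)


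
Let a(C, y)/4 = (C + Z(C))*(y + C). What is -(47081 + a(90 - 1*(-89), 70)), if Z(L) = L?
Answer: -403649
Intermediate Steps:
a(C, y) = 8*C*(C + y) (a(C, y) = 4*((C + C)*(y + C)) = 4*((2*C)*(C + y)) = 4*(2*C*(C + y)) = 8*C*(C + y))
-(47081 + a(90 - 1*(-89), 70)) = -(47081 + 8*(90 - 1*(-89))*((90 - 1*(-89)) + 70)) = -(47081 + 8*(90 + 89)*((90 + 89) + 70)) = -(47081 + 8*179*(179 + 70)) = -(47081 + 8*179*249) = -(47081 + 356568) = -1*403649 = -403649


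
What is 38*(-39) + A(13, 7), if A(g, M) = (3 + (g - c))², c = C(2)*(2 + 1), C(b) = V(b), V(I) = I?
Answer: -1382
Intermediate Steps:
C(b) = b
c = 6 (c = 2*(2 + 1) = 2*3 = 6)
A(g, M) = (-3 + g)² (A(g, M) = (3 + (g - 1*6))² = (3 + (g - 6))² = (3 + (-6 + g))² = (-3 + g)²)
38*(-39) + A(13, 7) = 38*(-39) + (-3 + 13)² = -1482 + 10² = -1482 + 100 = -1382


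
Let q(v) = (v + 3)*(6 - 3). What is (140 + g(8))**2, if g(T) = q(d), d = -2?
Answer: 20449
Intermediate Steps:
q(v) = 9 + 3*v (q(v) = (3 + v)*3 = 9 + 3*v)
g(T) = 3 (g(T) = 9 + 3*(-2) = 9 - 6 = 3)
(140 + g(8))**2 = (140 + 3)**2 = 143**2 = 20449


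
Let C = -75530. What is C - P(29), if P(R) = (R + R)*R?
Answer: -77212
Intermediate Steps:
P(R) = 2*R² (P(R) = (2*R)*R = 2*R²)
C - P(29) = -75530 - 2*29² = -75530 - 2*841 = -75530 - 1*1682 = -75530 - 1682 = -77212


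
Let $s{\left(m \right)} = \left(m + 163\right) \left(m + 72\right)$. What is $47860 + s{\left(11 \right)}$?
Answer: $62302$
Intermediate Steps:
$s{\left(m \right)} = \left(72 + m\right) \left(163 + m\right)$ ($s{\left(m \right)} = \left(163 + m\right) \left(72 + m\right) = \left(72 + m\right) \left(163 + m\right)$)
$47860 + s{\left(11 \right)} = 47860 + \left(11736 + 11^{2} + 235 \cdot 11\right) = 47860 + \left(11736 + 121 + 2585\right) = 47860 + 14442 = 62302$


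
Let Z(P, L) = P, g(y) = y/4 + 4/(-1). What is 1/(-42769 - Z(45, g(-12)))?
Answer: -1/42814 ≈ -2.3357e-5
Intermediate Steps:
g(y) = -4 + y/4 (g(y) = y*(¼) + 4*(-1) = y/4 - 4 = -4 + y/4)
1/(-42769 - Z(45, g(-12))) = 1/(-42769 - 1*45) = 1/(-42769 - 45) = 1/(-42814) = -1/42814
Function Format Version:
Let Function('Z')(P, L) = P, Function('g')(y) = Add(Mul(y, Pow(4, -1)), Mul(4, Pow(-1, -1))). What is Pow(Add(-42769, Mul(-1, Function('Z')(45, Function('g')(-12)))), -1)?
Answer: Rational(-1, 42814) ≈ -2.3357e-5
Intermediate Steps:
Function('g')(y) = Add(-4, Mul(Rational(1, 4), y)) (Function('g')(y) = Add(Mul(y, Rational(1, 4)), Mul(4, -1)) = Add(Mul(Rational(1, 4), y), -4) = Add(-4, Mul(Rational(1, 4), y)))
Pow(Add(-42769, Mul(-1, Function('Z')(45, Function('g')(-12)))), -1) = Pow(Add(-42769, Mul(-1, 45)), -1) = Pow(Add(-42769, -45), -1) = Pow(-42814, -1) = Rational(-1, 42814)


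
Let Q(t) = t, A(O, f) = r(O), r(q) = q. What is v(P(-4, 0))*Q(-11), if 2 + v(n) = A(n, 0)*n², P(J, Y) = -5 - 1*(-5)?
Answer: 22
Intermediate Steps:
P(J, Y) = 0 (P(J, Y) = -5 + 5 = 0)
A(O, f) = O
v(n) = -2 + n³ (v(n) = -2 + n*n² = -2 + n³)
v(P(-4, 0))*Q(-11) = (-2 + 0³)*(-11) = (-2 + 0)*(-11) = -2*(-11) = 22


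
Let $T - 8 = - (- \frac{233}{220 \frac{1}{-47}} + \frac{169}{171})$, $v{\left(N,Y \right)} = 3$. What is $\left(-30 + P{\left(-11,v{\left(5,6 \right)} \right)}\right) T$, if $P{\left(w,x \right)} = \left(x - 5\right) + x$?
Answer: $\frac{46656389}{37620} \approx 1240.2$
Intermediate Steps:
$P{\left(w,x \right)} = -5 + 2 x$ ($P{\left(w,x \right)} = \left(-5 + x\right) + x = -5 + 2 x$)
$T = - \frac{1608841}{37620}$ ($T = 8 - \left(- \frac{233}{220 \frac{1}{-47}} + \frac{169}{171}\right) = 8 - \left(- \frac{233}{220 \left(- \frac{1}{47}\right)} + 169 \cdot \frac{1}{171}\right) = 8 - \left(- \frac{233}{- \frac{220}{47}} + \frac{169}{171}\right) = 8 - \left(\left(-233\right) \left(- \frac{47}{220}\right) + \frac{169}{171}\right) = 8 - \left(\frac{10951}{220} + \frac{169}{171}\right) = 8 - \frac{1909801}{37620} = - \frac{1608841}{37620} \approx -42.766$)
$\left(-30 + P{\left(-11,v{\left(5,6 \right)} \right)}\right) T = \left(-30 + \left(-5 + 2 \cdot 3\right)\right) \left(- \frac{1608841}{37620}\right) = \left(-30 + \left(-5 + 6\right)\right) \left(- \frac{1608841}{37620}\right) = \left(-30 + 1\right) \left(- \frac{1608841}{37620}\right) = \left(-29\right) \left(- \frac{1608841}{37620}\right) = \frac{46656389}{37620}$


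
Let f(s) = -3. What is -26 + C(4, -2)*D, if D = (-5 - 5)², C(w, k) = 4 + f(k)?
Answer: 74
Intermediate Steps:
C(w, k) = 1 (C(w, k) = 4 - 3 = 1)
D = 100 (D = (-10)² = 100)
-26 + C(4, -2)*D = -26 + 1*100 = -26 + 100 = 74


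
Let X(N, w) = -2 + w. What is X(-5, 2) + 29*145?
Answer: 4205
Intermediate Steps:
X(-5, 2) + 29*145 = (-2 + 2) + 29*145 = 0 + 4205 = 4205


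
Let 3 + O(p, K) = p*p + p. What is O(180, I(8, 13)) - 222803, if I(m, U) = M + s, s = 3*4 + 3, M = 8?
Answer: -190226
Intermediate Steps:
s = 15 (s = 12 + 3 = 15)
I(m, U) = 23 (I(m, U) = 8 + 15 = 23)
O(p, K) = -3 + p + p**2 (O(p, K) = -3 + (p*p + p) = -3 + (p**2 + p) = -3 + (p + p**2) = -3 + p + p**2)
O(180, I(8, 13)) - 222803 = (-3 + 180 + 180**2) - 222803 = (-3 + 180 + 32400) - 222803 = 32577 - 222803 = -190226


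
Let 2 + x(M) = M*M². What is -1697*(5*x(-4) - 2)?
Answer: 563404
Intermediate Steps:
x(M) = -2 + M³ (x(M) = -2 + M*M² = -2 + M³)
-1697*(5*x(-4) - 2) = -1697*(5*(-2 + (-4)³) - 2) = -1697*(5*(-2 - 64) - 2) = -1697*(5*(-66) - 2) = -1697*(-330 - 2) = -1697*(-332) = 563404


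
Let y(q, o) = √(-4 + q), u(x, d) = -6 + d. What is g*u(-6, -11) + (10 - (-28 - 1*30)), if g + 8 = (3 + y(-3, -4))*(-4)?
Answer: 408 + 68*I*√7 ≈ 408.0 + 179.91*I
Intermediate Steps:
g = -20 - 4*I*√7 (g = -8 + (3 + √(-4 - 3))*(-4) = -8 + (3 + √(-7))*(-4) = -8 + (3 + I*√7)*(-4) = -8 + (-12 - 4*I*√7) = -20 - 4*I*√7 ≈ -20.0 - 10.583*I)
g*u(-6, -11) + (10 - (-28 - 1*30)) = (-20 - 4*I*√7)*(-6 - 11) + (10 - (-28 - 1*30)) = (-20 - 4*I*√7)*(-17) + (10 - (-28 - 30)) = (340 + 68*I*√7) + (10 - 1*(-58)) = (340 + 68*I*√7) + (10 + 58) = (340 + 68*I*√7) + 68 = 408 + 68*I*√7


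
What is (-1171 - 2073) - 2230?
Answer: -5474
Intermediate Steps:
(-1171 - 2073) - 2230 = -3244 - 2230 = -5474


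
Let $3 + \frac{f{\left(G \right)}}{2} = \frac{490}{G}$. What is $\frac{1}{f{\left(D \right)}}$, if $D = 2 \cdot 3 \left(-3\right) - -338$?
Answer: $- \frac{16}{47} \approx -0.34043$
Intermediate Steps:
$D = 320$ ($D = 6 \left(-3\right) + 338 = -18 + 338 = 320$)
$f{\left(G \right)} = -6 + \frac{980}{G}$ ($f{\left(G \right)} = -6 + 2 \frac{490}{G} = -6 + \frac{980}{G}$)
$\frac{1}{f{\left(D \right)}} = \frac{1}{-6 + \frac{980}{320}} = \frac{1}{-6 + 980 \cdot \frac{1}{320}} = \frac{1}{-6 + \frac{49}{16}} = \frac{1}{- \frac{47}{16}} = - \frac{16}{47}$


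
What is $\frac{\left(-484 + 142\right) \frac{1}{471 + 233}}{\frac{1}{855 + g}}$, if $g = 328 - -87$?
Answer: $- \frac{108585}{176} \approx -616.96$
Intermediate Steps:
$g = 415$ ($g = 328 + 87 = 415$)
$\frac{\left(-484 + 142\right) \frac{1}{471 + 233}}{\frac{1}{855 + g}} = \frac{\left(-484 + 142\right) \frac{1}{471 + 233}}{\frac{1}{855 + 415}} = \frac{\left(-342\right) \frac{1}{704}}{\frac{1}{1270}} = \left(-342\right) \frac{1}{704} \frac{1}{\frac{1}{1270}} = \left(- \frac{171}{352}\right) 1270 = - \frac{108585}{176}$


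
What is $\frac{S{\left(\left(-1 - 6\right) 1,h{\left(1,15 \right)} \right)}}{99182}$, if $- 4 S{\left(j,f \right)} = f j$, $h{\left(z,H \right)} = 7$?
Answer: $\frac{49}{396728} \approx 0.00012351$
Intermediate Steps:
$S{\left(j,f \right)} = - \frac{f j}{4}$
$\frac{S{\left(\left(-1 - 6\right) 1,h{\left(1,15 \right)} \right)}}{99182} = \frac{\left(- \frac{1}{4}\right) 7 \left(-1 - 6\right) 1}{99182} = \left(- \frac{1}{4}\right) 7 \left(\left(-7\right) 1\right) \frac{1}{99182} = \left(- \frac{1}{4}\right) 7 \left(-7\right) \frac{1}{99182} = \frac{49}{4} \cdot \frac{1}{99182} = \frac{49}{396728}$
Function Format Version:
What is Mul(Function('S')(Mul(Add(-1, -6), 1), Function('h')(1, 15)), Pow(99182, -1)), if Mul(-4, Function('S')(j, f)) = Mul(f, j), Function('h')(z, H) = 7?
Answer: Rational(49, 396728) ≈ 0.00012351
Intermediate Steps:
Function('S')(j, f) = Mul(Rational(-1, 4), f, j) (Function('S')(j, f) = Mul(Rational(-1, 4), Mul(f, j)) = Mul(Rational(-1, 4), f, j))
Mul(Function('S')(Mul(Add(-1, -6), 1), Function('h')(1, 15)), Pow(99182, -1)) = Mul(Mul(Rational(-1, 4), 7, Mul(Add(-1, -6), 1)), Pow(99182, -1)) = Mul(Mul(Rational(-1, 4), 7, Mul(-7, 1)), Rational(1, 99182)) = Mul(Mul(Rational(-1, 4), 7, -7), Rational(1, 99182)) = Mul(Rational(49, 4), Rational(1, 99182)) = Rational(49, 396728)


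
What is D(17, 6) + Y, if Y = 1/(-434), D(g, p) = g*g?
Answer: 125425/434 ≈ 289.00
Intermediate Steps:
D(g, p) = g²
Y = -1/434 ≈ -0.0023041
D(17, 6) + Y = 17² - 1/434 = 289 - 1/434 = 125425/434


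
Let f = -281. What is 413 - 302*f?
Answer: 85275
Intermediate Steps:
413 - 302*f = 413 - 302*(-281) = 413 + 84862 = 85275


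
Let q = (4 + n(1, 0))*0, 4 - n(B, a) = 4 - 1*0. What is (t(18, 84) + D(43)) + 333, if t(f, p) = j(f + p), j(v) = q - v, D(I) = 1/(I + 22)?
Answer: 15016/65 ≈ 231.02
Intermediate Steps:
n(B, a) = 0 (n(B, a) = 4 - (4 - 1*0) = 4 - (4 + 0) = 4 - 1*4 = 4 - 4 = 0)
q = 0 (q = (4 + 0)*0 = 4*0 = 0)
D(I) = 1/(22 + I)
j(v) = -v (j(v) = 0 - v = -v)
t(f, p) = -f - p (t(f, p) = -(f + p) = -f - p)
(t(18, 84) + D(43)) + 333 = ((-1*18 - 1*84) + 1/(22 + 43)) + 333 = ((-18 - 84) + 1/65) + 333 = (-102 + 1/65) + 333 = -6629/65 + 333 = 15016/65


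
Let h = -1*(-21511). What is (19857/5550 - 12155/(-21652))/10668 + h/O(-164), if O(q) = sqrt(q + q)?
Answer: 82900669/213659770800 - 21511*I*sqrt(82)/164 ≈ 0.000388 - 1187.7*I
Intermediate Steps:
h = 21511
O(q) = sqrt(2)*sqrt(q) (O(q) = sqrt(2*q) = sqrt(2)*sqrt(q))
(19857/5550 - 12155/(-21652))/10668 + h/O(-164) = (19857/5550 - 12155/(-21652))/10668 + 21511/((sqrt(2)*sqrt(-164))) = (19857*(1/5550) - 12155*(-1/21652))*(1/10668) + 21511/((sqrt(2)*(2*I*sqrt(41)))) = (6619/1850 + 12155/21652)*(1/10668) + 21511/((2*I*sqrt(82))) = (82900669/20028100)*(1/10668) + 21511*(-I*sqrt(82)/164) = 82900669/213659770800 - 21511*I*sqrt(82)/164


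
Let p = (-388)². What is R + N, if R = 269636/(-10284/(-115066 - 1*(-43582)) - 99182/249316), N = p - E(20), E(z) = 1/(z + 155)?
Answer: -30071744357928281/33001794175 ≈ -9.1122e+5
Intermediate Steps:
E(z) = 1/(155 + z)
p = 150544
N = 26345199/175 (N = 150544 - 1/(155 + 20) = 150544 - 1/175 = 26345199/175 ≈ 1.5054e+5)
R = -200228378695016/188581681 (R = 269636/(-10284/(-115066 + 43582) - 99182*1/249316) = 269636/(-10284/(-71484) - 49591/124658) = 269636/(-10284*(-1/71484) - 49591/124658) = 269636/(857/5957 - 49591/124658) = 269636/(-188581681/742587706) = 269636*(-742587706/188581681) = -200228378695016/188581681 ≈ -1.0618e+6)
R + N = -200228378695016/188581681 + 26345199/175 = -30071744357928281/33001794175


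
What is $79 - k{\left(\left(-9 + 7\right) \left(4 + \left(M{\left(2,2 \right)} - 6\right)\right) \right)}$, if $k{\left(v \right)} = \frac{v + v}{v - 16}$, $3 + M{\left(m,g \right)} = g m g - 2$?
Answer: $\frac{709}{9} \approx 78.778$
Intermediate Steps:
$M{\left(m,g \right)} = -5 + m g^{2}$ ($M{\left(m,g \right)} = -3 + \left(g m g - 2\right) = -3 + \left(m g^{2} - 2\right) = -3 + \left(-2 + m g^{2}\right) = -5 + m g^{2}$)
$k{\left(v \right)} = \frac{2 v}{-16 + v}$
$79 - k{\left(\left(-9 + 7\right) \left(4 + \left(M{\left(2,2 \right)} - 6\right)\right) \right)} = 79 - \frac{2 \left(-9 + 7\right) \left(4 - \left(11 - 8\right)\right)}{-16 + \left(-9 + 7\right) \left(4 - \left(11 - 8\right)\right)} = 79 - \frac{2 \left(- 2 \left(4 + \left(\left(-5 + 2 \cdot 4\right) - 6\right)\right)\right)}{-16 - 2 \left(4 + \left(\left(-5 + 2 \cdot 4\right) - 6\right)\right)} = 79 - \frac{2 \left(- 2 \left(4 + \left(\left(-5 + 8\right) - 6\right)\right)\right)}{-16 - 2 \left(4 + \left(\left(-5 + 8\right) - 6\right)\right)} = 79 - \frac{2 \left(- 2 \left(4 + \left(3 - 6\right)\right)\right)}{-16 - 2 \left(4 + \left(3 - 6\right)\right)} = 79 - \frac{2 \left(- 2 \left(4 - 3\right)\right)}{-16 - 2 \left(4 - 3\right)} = 79 - \frac{2 \left(\left(-2\right) 1\right)}{-16 - 2} = 79 - 2 \left(-2\right) \frac{1}{-16 - 2} = 79 - 2 \left(-2\right) \frac{1}{-18} = 79 - 2 \left(-2\right) \left(- \frac{1}{18}\right) = 79 - \frac{2}{9} = \frac{709}{9}$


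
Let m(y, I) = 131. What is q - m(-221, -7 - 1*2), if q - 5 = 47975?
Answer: 47849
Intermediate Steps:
q = 47980 (q = 5 + 47975 = 47980)
q - m(-221, -7 - 1*2) = 47980 - 1*131 = 47980 - 131 = 47849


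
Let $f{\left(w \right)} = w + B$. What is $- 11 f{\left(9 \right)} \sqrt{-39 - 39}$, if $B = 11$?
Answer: $- 220 i \sqrt{78} \approx - 1943.0 i$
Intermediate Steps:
$f{\left(w \right)} = 11 + w$ ($f{\left(w \right)} = w + 11 = 11 + w$)
$- 11 f{\left(9 \right)} \sqrt{-39 - 39} = - 11 \left(11 + 9\right) \sqrt{-39 - 39} = \left(-11\right) 20 \sqrt{-78} = - 220 i \sqrt{78}$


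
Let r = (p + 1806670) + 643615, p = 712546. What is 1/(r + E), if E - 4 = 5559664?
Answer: 1/8722499 ≈ 1.1465e-7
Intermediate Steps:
E = 5559668 (E = 4 + 5559664 = 5559668)
r = 3162831 (r = (712546 + 1806670) + 643615 = 2519216 + 643615 = 3162831)
1/(r + E) = 1/(3162831 + 5559668) = 1/8722499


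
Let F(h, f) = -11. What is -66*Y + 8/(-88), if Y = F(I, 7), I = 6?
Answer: 7985/11 ≈ 725.91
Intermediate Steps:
Y = -11
-66*Y + 8/(-88) = -66*(-11) + 8/(-88) = 726 + 8*(-1/88) = 726 - 1/11 = 7985/11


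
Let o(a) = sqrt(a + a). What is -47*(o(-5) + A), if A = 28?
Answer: -1316 - 47*I*sqrt(10) ≈ -1316.0 - 148.63*I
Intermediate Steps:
o(a) = sqrt(2)*sqrt(a) (o(a) = sqrt(2*a) = sqrt(2)*sqrt(a))
-47*(o(-5) + A) = -47*(sqrt(2)*sqrt(-5) + 28) = -47*(sqrt(2)*(I*sqrt(5)) + 28) = -47*(I*sqrt(10) + 28) = -47*(28 + I*sqrt(10)) = -1316 - 47*I*sqrt(10)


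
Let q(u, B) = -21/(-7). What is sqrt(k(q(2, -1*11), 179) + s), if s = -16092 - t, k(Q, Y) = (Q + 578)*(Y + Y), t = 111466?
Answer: 2*sqrt(20110) ≈ 283.62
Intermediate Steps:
q(u, B) = 3 (q(u, B) = -21*(-1/7) = 3)
k(Q, Y) = 2*Y*(578 + Q) (k(Q, Y) = (578 + Q)*(2*Y) = 2*Y*(578 + Q))
s = -127558 (s = -16092 - 1*111466 = -16092 - 111466 = -127558)
sqrt(k(q(2, -1*11), 179) + s) = sqrt(2*179*(578 + 3) - 127558) = sqrt(2*179*581 - 127558) = sqrt(207998 - 127558) = sqrt(80440) = 2*sqrt(20110)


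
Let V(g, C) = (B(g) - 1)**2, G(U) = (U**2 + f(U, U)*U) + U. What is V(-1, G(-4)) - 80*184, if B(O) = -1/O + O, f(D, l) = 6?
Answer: -14719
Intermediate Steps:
G(U) = U**2 + 7*U (G(U) = (U**2 + 6*U) + U = U**2 + 7*U)
B(O) = O - 1/O
V(g, C) = (-1 + g - 1/g)**2 (V(g, C) = ((g - 1/g) - 1)**2 = (-1 + g - 1/g)**2)
V(-1, G(-4)) - 80*184 = (1 - (1 - 1*(-1)))**2/(-1)**2 - 80*184 = 1*(1 - (1 + 1))**2 - 14720 = 1*(1 - 1*2)**2 - 14720 = 1*(1 - 2)**2 - 14720 = 1*(-1)**2 - 14720 = 1*1 - 14720 = 1 - 14720 = -14719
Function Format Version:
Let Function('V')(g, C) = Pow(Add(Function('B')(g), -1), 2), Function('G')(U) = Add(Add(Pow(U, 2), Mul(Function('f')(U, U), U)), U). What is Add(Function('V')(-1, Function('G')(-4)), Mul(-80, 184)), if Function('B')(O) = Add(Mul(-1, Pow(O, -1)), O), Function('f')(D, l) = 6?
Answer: -14719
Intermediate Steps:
Function('G')(U) = Add(Pow(U, 2), Mul(7, U)) (Function('G')(U) = Add(Add(Pow(U, 2), Mul(6, U)), U) = Add(Pow(U, 2), Mul(7, U)))
Function('B')(O) = Add(O, Mul(-1, Pow(O, -1)))
Function('V')(g, C) = Pow(Add(-1, g, Mul(-1, Pow(g, -1))), 2) (Function('V')(g, C) = Pow(Add(Add(g, Mul(-1, Pow(g, -1))), -1), 2) = Pow(Add(-1, g, Mul(-1, Pow(g, -1))), 2))
Add(Function('V')(-1, Function('G')(-4)), Mul(-80, 184)) = Add(Mul(Pow(-1, -2), Pow(Add(1, Mul(-1, Add(1, Mul(-1, -1)))), 2)), Mul(-80, 184)) = Add(Mul(1, Pow(Add(1, Mul(-1, Add(1, 1))), 2)), -14720) = Add(Mul(1, Pow(Add(1, Mul(-1, 2)), 2)), -14720) = Add(Mul(1, Pow(Add(1, -2), 2)), -14720) = Add(Mul(1, Pow(-1, 2)), -14720) = Add(Mul(1, 1), -14720) = Add(1, -14720) = -14719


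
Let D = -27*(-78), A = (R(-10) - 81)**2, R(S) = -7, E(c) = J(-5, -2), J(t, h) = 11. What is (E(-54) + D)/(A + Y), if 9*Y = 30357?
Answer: 2117/11117 ≈ 0.19043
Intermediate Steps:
Y = 3373 (Y = (1/9)*30357 = 3373)
E(c) = 11
A = 7744 (A = (-7 - 81)**2 = (-88)**2 = 7744)
D = 2106
(E(-54) + D)/(A + Y) = (11 + 2106)/(7744 + 3373) = 2117/11117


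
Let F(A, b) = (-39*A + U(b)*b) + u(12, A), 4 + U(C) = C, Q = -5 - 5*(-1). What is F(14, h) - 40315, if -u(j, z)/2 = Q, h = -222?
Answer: 9311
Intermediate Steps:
Q = 0 (Q = -5 + 5 = 0)
U(C) = -4 + C
u(j, z) = 0 (u(j, z) = -2*0 = 0)
F(A, b) = -39*A + b*(-4 + b) (F(A, b) = (-39*A + (-4 + b)*b) + 0 = (-39*A + b*(-4 + b)) + 0 = -39*A + b*(-4 + b))
F(14, h) - 40315 = (-39*14 - 222*(-4 - 222)) - 40315 = (-546 - 222*(-226)) - 40315 = (-546 + 50172) - 40315 = 49626 - 40315 = 9311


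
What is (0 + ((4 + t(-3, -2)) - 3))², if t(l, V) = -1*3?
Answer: 4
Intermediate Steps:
t(l, V) = -3
(0 + ((4 + t(-3, -2)) - 3))² = (0 + ((4 - 3) - 3))² = (0 + (1 - 3))² = (0 - 2)² = (-2)² = 4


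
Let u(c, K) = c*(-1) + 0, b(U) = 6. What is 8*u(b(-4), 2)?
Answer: -48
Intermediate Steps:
u(c, K) = -c (u(c, K) = -c + 0 = -c)
8*u(b(-4), 2) = 8*(-1*6) = 8*(-6) = -48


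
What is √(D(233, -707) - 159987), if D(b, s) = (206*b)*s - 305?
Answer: I*√34094878 ≈ 5839.1*I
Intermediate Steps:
D(b, s) = -305 + 206*b*s (D(b, s) = 206*b*s - 305 = -305 + 206*b*s)
√(D(233, -707) - 159987) = √((-305 + 206*233*(-707)) - 159987) = √((-305 - 33934586) - 159987) = √(-33934891 - 159987) = √(-34094878) = I*√34094878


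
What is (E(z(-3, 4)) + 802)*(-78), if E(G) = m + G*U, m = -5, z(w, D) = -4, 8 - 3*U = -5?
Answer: -60814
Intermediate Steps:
U = 13/3 (U = 8/3 - 1/3*(-5) = 8/3 + 5/3 = 13/3 ≈ 4.3333)
E(G) = -5 + 13*G/3 (E(G) = -5 + G*(13/3) = -5 + 13*G/3)
(E(z(-3, 4)) + 802)*(-78) = ((-5 + (13/3)*(-4)) + 802)*(-78) = ((-5 - 52/3) + 802)*(-78) = (-67/3 + 802)*(-78) = (2339/3)*(-78) = -60814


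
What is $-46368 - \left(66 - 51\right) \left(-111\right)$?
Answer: $-44703$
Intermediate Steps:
$-46368 - \left(66 - 51\right) \left(-111\right) = -46368 - 15 \left(-111\right) = -46368 - -1665 = -46368 + 1665 = -44703$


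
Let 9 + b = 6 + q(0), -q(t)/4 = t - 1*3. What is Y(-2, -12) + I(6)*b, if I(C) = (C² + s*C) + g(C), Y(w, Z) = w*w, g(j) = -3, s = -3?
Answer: 139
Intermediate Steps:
Y(w, Z) = w²
q(t) = 12 - 4*t (q(t) = -4*(t - 1*3) = -4*(t - 3) = -4*(-3 + t) = 12 - 4*t)
I(C) = -3 + C² - 3*C (I(C) = (C² - 3*C) - 3 = -3 + C² - 3*C)
b = 9 (b = -9 + (6 + (12 - 4*0)) = -9 + (6 + (12 + 0)) = -9 + (6 + 12) = -9 + 18 = 9)
Y(-2, -12) + I(6)*b = (-2)² + (-3 + 6² - 3*6)*9 = 4 + (-3 + 36 - 18)*9 = 4 + 15*9 = 4 + 135 = 139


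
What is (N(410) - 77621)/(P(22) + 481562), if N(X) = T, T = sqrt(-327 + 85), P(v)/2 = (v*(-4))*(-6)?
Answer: -77621/482618 + 11*I*sqrt(2)/482618 ≈ -0.16083 + 3.2233e-5*I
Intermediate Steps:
P(v) = 48*v (P(v) = 2*((v*(-4))*(-6)) = 2*(-4*v*(-6)) = 2*(24*v) = 48*v)
T = 11*I*sqrt(2) (T = sqrt(-242) = 11*I*sqrt(2) ≈ 15.556*I)
N(X) = 11*I*sqrt(2)
(N(410) - 77621)/(P(22) + 481562) = (11*I*sqrt(2) - 77621)/(48*22 + 481562) = (-77621 + 11*I*sqrt(2))/(1056 + 481562) = (-77621 + 11*I*sqrt(2))/482618 = (-77621 + 11*I*sqrt(2))*(1/482618) = -77621/482618 + 11*I*sqrt(2)/482618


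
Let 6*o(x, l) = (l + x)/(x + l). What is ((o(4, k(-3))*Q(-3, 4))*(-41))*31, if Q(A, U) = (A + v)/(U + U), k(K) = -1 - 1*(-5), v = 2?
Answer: 1271/48 ≈ 26.479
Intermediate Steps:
k(K) = 4 (k(K) = -1 + 5 = 4)
o(x, l) = ⅙ (o(x, l) = ((l + x)/(x + l))/6 = ((l + x)/(l + x))/6 = (⅙)*1 = ⅙)
Q(A, U) = (2 + A)/(2*U) (Q(A, U) = (A + 2)/(U + U) = (2 + A)/((2*U)) = (2 + A)*(1/(2*U)) = (2 + A)/(2*U))
((o(4, k(-3))*Q(-3, 4))*(-41))*31 = ((((½)*(2 - 3)/4)/6)*(-41))*31 = ((((½)*(¼)*(-1))/6)*(-41))*31 = (((⅙)*(-⅛))*(-41))*31 = -1/48*(-41)*31 = (41/48)*31 = 1271/48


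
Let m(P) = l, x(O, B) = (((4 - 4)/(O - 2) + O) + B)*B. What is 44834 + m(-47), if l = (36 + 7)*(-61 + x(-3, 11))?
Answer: 45995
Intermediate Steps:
x(O, B) = B*(B + O) (x(O, B) = ((0/(-2 + O) + O) + B)*B = ((0 + O) + B)*B = (O + B)*B = (B + O)*B = B*(B + O))
l = 1161 (l = (36 + 7)*(-61 + 11*(11 - 3)) = 43*(-61 + 11*8) = 43*(-61 + 88) = 43*27 = 1161)
m(P) = 1161
44834 + m(-47) = 44834 + 1161 = 45995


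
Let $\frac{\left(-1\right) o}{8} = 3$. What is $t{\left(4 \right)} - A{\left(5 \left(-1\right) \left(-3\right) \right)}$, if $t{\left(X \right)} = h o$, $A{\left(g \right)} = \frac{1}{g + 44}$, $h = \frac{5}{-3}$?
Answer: $\frac{2359}{59} \approx 39.983$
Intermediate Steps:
$o = -24$ ($o = \left(-8\right) 3 = -24$)
$h = - \frac{5}{3}$ ($h = 5 \left(- \frac{1}{3}\right) = - \frac{5}{3} \approx -1.6667$)
$A{\left(g \right)} = \frac{1}{44 + g}$
$t{\left(X \right)} = 40$ ($t{\left(X \right)} = \left(- \frac{5}{3}\right) \left(-24\right) = 40$)
$t{\left(4 \right)} - A{\left(5 \left(-1\right) \left(-3\right) \right)} = 40 - \frac{1}{44 + 5 \left(-1\right) \left(-3\right)} = 40 - \frac{1}{44 - -15} = 40 - \frac{1}{44 + 15} = 40 - \frac{1}{59} = \frac{2359}{59}$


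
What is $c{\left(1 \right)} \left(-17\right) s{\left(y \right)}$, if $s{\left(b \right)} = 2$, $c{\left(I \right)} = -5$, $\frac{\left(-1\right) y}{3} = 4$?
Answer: $170$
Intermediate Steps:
$y = -12$ ($y = \left(-3\right) 4 = -12$)
$c{\left(1 \right)} \left(-17\right) s{\left(y \right)} = \left(-5\right) \left(-17\right) 2 = 85 \cdot 2 = 170$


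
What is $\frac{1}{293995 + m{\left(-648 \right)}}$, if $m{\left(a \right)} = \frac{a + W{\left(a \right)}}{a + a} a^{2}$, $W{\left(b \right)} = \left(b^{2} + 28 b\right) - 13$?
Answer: $- \frac{1}{129662081} \approx -7.7124 \cdot 10^{-9}$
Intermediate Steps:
$W{\left(b \right)} = -13 + b^{2} + 28 b$
$m{\left(a \right)} = \frac{a \left(-13 + a^{2} + 29 a\right)}{2}$ ($m{\left(a \right)} = \frac{a + \left(-13 + a^{2} + 28 a\right)}{a + a} a^{2} = \frac{-13 + a^{2} + 29 a}{2 a} a^{2} = \frac{a \left(-13 + a^{2} + 29 a\right)}{2}$)
$\frac{1}{293995 + m{\left(-648 \right)}} = \frac{1}{293995 + \frac{1}{2} \left(-648\right) \left(-13 + \left(-648\right)^{2} + 29 \left(-648\right)\right)} = \frac{1}{293995 + \frac{1}{2} \left(-648\right) \left(-13 + 419904 - 18792\right)} = \frac{1}{293995 + \frac{1}{2} \left(-648\right) 401099} = \frac{1}{293995 - 129956076} = \frac{1}{-129662081} = - \frac{1}{129662081}$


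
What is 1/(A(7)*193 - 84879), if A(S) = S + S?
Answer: -1/82177 ≈ -1.2169e-5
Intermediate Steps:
A(S) = 2*S
1/(A(7)*193 - 84879) = 1/((2*7)*193 - 84879) = 1/(14*193 - 84879) = 1/(2702 - 84879) = 1/(-82177) = -1/82177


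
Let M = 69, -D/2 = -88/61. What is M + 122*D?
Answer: 421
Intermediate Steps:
D = 176/61 (D = -(-176)/61 = -2*(-88/61) = 176/61 ≈ 2.8852)
M + 122*D = 69 + 122*(176/61) = 69 + 352 = 421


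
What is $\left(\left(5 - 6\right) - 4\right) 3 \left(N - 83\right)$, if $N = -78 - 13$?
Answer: $2610$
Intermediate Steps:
$N = -91$
$\left(\left(5 - 6\right) - 4\right) 3 \left(N - 83\right) = \left(\left(5 - 6\right) - 4\right) 3 \left(-91 - 83\right) = \left(\left(5 - 6\right) - 4\right) 3 \left(-174\right) = \left(-1 - 4\right) 3 \left(-174\right) = \left(-5\right) 3 \left(-174\right) = \left(-15\right) \left(-174\right) = 2610$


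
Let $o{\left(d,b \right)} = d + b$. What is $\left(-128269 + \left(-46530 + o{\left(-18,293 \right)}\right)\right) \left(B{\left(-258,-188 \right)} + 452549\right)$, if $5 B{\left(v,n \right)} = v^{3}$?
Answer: $\frac{2602286699908}{5} \approx 5.2046 \cdot 10^{11}$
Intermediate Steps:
$o{\left(d,b \right)} = b + d$
$B{\left(v,n \right)} = \frac{v^{3}}{5}$
$\left(-128269 + \left(-46530 + o{\left(-18,293 \right)}\right)\right) \left(B{\left(-258,-188 \right)} + 452549\right) = \left(-128269 + \left(-46530 + \left(293 - 18\right)\right)\right) \left(\frac{\left(-258\right)^{3}}{5} + 452549\right) = \left(-128269 + \left(-46530 + 275\right)\right) \left(\frac{1}{5} \left(-17173512\right) + 452549\right) = \left(-128269 - 46255\right) \left(- \frac{17173512}{5} + 452549\right) = \left(-174524\right) \left(- \frac{14910767}{5}\right) = \frac{2602286699908}{5}$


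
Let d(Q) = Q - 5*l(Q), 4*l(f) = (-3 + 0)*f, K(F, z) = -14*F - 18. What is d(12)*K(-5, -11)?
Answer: 2964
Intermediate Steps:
K(F, z) = -18 - 14*F
l(f) = -3*f/4 (l(f) = ((-3 + 0)*f)/4 = (-3*f)/4 = -3*f/4)
d(Q) = 19*Q/4 (d(Q) = Q - (-15)*Q/4 = Q + 15*Q/4 = 19*Q/4)
d(12)*K(-5, -11) = ((19/4)*12)*(-18 - 14*(-5)) = 57*(-18 + 70) = 57*52 = 2964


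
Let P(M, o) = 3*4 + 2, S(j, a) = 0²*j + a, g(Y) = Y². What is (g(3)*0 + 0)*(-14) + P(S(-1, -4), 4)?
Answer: 14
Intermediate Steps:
S(j, a) = a (S(j, a) = 0*j + a = 0 + a = a)
P(M, o) = 14 (P(M, o) = 12 + 2 = 14)
(g(3)*0 + 0)*(-14) + P(S(-1, -4), 4) = (3²*0 + 0)*(-14) + 14 = (9*0 + 0)*(-14) + 14 = (0 + 0)*(-14) + 14 = 0*(-14) + 14 = 0 + 14 = 14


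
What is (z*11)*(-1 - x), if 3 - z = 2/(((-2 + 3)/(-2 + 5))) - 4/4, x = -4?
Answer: -66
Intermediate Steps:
z = -2 (z = 3 - (2/(((-2 + 3)/(-2 + 5))) - 4/4) = 3 - (2/((1/3)) - 4*¼) = 3 - (2/((1*(⅓))) - 1) = 3 - (2/(⅓) - 1) = 3 - (2*3 - 1) = 3 - (6 - 1) = 3 - 1*5 = 3 - 5 = -2)
(z*11)*(-1 - x) = (-2*11)*(-1 - 1*(-4)) = -22*(-1 + 4) = -22*3 = -66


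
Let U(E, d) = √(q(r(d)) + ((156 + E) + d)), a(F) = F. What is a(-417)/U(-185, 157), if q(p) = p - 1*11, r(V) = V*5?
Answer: -417*√902/902 ≈ -13.885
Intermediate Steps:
r(V) = 5*V
q(p) = -11 + p (q(p) = p - 11 = -11 + p)
U(E, d) = √(145 + E + 6*d) (U(E, d) = √((-11 + 5*d) + ((156 + E) + d)) = √((-11 + 5*d) + (156 + E + d)) = √(145 + E + 6*d))
a(-417)/U(-185, 157) = -417/√(145 - 185 + 6*157) = -417/√(145 - 185 + 942) = -417*√902/902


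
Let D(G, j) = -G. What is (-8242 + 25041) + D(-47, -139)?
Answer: 16846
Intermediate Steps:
(-8242 + 25041) + D(-47, -139) = (-8242 + 25041) - 1*(-47) = 16799 + 47 = 16846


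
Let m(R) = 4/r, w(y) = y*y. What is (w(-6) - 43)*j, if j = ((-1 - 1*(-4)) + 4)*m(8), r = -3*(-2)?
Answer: -98/3 ≈ -32.667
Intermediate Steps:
w(y) = y²
r = 6
m(R) = ⅔ (m(R) = 4/6 = 4*(⅙) = ⅔)
j = 14/3 (j = ((-1 - 1*(-4)) + 4)*(⅔) = ((-1 + 4) + 4)*(⅔) = (3 + 4)*(⅔) = 7*(⅔) = 14/3 ≈ 4.6667)
(w(-6) - 43)*j = ((-6)² - 43)*(14/3) = (36 - 43)*(14/3) = -7*14/3 = -98/3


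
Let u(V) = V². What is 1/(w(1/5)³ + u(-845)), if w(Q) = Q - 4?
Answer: 125/89246266 ≈ 1.4006e-6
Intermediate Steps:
w(Q) = -4 + Q
1/(w(1/5)³ + u(-845)) = 1/((-4 + 1/5)³ + (-845)²) = 1/((-4 + ⅕)³ + 714025) = 1/((-19/5)³ + 714025) = 1/(-6859/125 + 714025) = 1/(89246266/125) = 125/89246266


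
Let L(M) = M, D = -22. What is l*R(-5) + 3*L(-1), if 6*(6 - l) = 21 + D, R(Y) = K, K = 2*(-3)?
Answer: -40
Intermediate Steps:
K = -6
R(Y) = -6
l = 37/6 (l = 6 - (21 - 22)/6 = 6 - ⅙*(-1) = 6 + ⅙ = 37/6 ≈ 6.1667)
l*R(-5) + 3*L(-1) = (37/6)*(-6) + 3*(-1) = -37 - 3 = -40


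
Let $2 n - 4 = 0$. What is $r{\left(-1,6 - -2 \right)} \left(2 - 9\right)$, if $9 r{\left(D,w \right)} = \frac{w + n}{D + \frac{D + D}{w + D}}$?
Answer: $\frac{490}{81} \approx 6.0494$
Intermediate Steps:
$n = 2$ ($n = 2 + \frac{1}{2} \cdot 0 = 2 + 0 = 2$)
$r{\left(D,w \right)} = \frac{2 + w}{9 \left(D + \frac{2 D}{D + w}\right)}$ ($r{\left(D,w \right)} = \frac{\left(w + 2\right) \frac{1}{D + \frac{D + D}{w + D}}}{9} = \frac{\left(2 + w\right) \frac{1}{D + \frac{2 D}{D + w}}}{9} = \frac{\frac{1}{D + \frac{2 D}{D + w}} \left(2 + w\right)}{9} = \frac{2 + w}{9 \left(D + \frac{2 D}{D + w}\right)}$)
$r{\left(-1,6 - -2 \right)} \left(2 - 9\right) = \frac{\left(6 - -2\right)^{2} + 2 \left(-1\right) + 2 \left(6 - -2\right) - \left(6 - -2\right)}{9 \left(-1\right) \left(2 - 1 + \left(6 - -2\right)\right)} \left(2 - 9\right) = \frac{1}{9} \left(-1\right) \frac{1}{2 - 1 + \left(6 + 2\right)} \left(\left(6 + 2\right)^{2} - 2 + 2 \left(6 + 2\right) - \left(6 + 2\right)\right) \left(-7\right) = \frac{1}{9} \left(-1\right) \frac{1}{2 - 1 + 8} \left(8^{2} - 2 + 2 \cdot 8 - 8\right) \left(-7\right) = \frac{1}{9} \left(-1\right) \frac{1}{9} \left(64 - 2 + 16 - 8\right) \left(-7\right) = \frac{1}{9} \left(-1\right) \frac{1}{9} \cdot 70 \left(-7\right) = \left(- \frac{70}{81}\right) \left(-7\right) = \frac{490}{81}$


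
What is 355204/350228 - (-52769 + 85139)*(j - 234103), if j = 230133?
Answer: 11251853846101/87557 ≈ 1.2851e+8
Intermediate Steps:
355204/350228 - (-52769 + 85139)*(j - 234103) = 355204/350228 - (-52769 + 85139)*(230133 - 234103) = 355204*(1/350228) - 32370*(-3970) = 88801/87557 - 1*(-128508900) = 88801/87557 + 128508900 = 11251853846101/87557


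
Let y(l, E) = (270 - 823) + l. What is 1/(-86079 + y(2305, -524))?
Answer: -1/84327 ≈ -1.1859e-5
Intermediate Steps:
y(l, E) = -553 + l
1/(-86079 + y(2305, -524)) = 1/(-86079 + (-553 + 2305)) = 1/(-86079 + 1752) = 1/(-84327) = -1/84327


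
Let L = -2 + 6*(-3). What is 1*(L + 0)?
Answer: -20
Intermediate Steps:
L = -20 (L = -2 - 18 = -20)
1*(L + 0) = 1*(-20 + 0) = 1*(-20) = -20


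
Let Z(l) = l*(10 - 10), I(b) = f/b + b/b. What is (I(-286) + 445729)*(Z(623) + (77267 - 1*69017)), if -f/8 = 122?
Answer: 47804908500/13 ≈ 3.6773e+9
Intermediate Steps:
f = -976 (f = -8*122 = -976)
I(b) = 1 - 976/b (I(b) = -976/b + b/b = -976/b + 1 = 1 - 976/b)
Z(l) = 0 (Z(l) = l*0 = 0)
(I(-286) + 445729)*(Z(623) + (77267 - 1*69017)) = ((-976 - 286)/(-286) + 445729)*(0 + (77267 - 1*69017)) = (-1/286*(-1262) + 445729)*(0 + (77267 - 69017)) = (631/143 + 445729)*(0 + 8250) = (63739878/143)*8250 = 47804908500/13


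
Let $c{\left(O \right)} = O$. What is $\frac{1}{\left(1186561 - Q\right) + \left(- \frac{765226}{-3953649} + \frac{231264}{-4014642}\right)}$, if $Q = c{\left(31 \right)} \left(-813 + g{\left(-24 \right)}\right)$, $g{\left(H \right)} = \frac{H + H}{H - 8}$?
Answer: $\frac{755832634698}{915855733285709851} \approx 8.2527 \cdot 10^{-7}$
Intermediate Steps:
$g{\left(H \right)} = \frac{2 H}{-8 + H}$
$Q = - \frac{50313}{2}$ ($Q = 31 \left(-813 + 2 \left(-24\right) \frac{1}{-8 - 24}\right) = 31 \left(-813 + 2 \left(-24\right) \frac{1}{-32}\right) = 31 \left(-813 + 2 \left(-24\right) \left(- \frac{1}{32}\right)\right) = 31 \left(-813 + \frac{3}{2}\right) = 31 \left(- \frac{1623}{2}\right) = - \frac{50313}{2} \approx -25157.0$)
$\frac{1}{\left(1186561 - Q\right) + \left(- \frac{765226}{-3953649} + \frac{231264}{-4014642}\right)} = \frac{1}{\left(1186561 - - \frac{50313}{2}\right) + \left(- \frac{765226}{-3953649} + \frac{231264}{-4014642}\right)} = \frac{1}{\left(1186561 + \frac{50313}{2}\right) + \left(\left(-765226\right) \left(- \frac{1}{3953649}\right) + 231264 \left(- \frac{1}{4014642}\right)\right)} = \frac{1}{\frac{2423435}{2} + \left(\frac{109318}{564807} - \frac{38544}{669107}\right)} = \frac{1}{\frac{2423435}{2} + \frac{51375518018}{377916317349}} = \frac{1}{\frac{915855733285709851}{755832634698}} = \frac{755832634698}{915855733285709851}$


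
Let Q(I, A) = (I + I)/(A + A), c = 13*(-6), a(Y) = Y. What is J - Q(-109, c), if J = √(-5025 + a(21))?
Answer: -109/78 + 6*I*√139 ≈ -1.3974 + 70.739*I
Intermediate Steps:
c = -78
Q(I, A) = I/A (Q(I, A) = (2*I)/((2*A)) = (2*I)*(1/(2*A)) = I/A)
J = 6*I*√139 (J = √(-5025 + 21) = √(-5004) = 6*I*√139 ≈ 70.739*I)
J - Q(-109, c) = 6*I*√139 - (-109)/(-78) = 6*I*√139 - (-109)*(-1)/78 = 6*I*√139 - 1*109/78 = 6*I*√139 - 109/78 = -109/78 + 6*I*√139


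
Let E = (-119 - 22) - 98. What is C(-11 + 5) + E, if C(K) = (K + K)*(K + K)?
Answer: -95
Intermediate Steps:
C(K) = 4*K**2 (C(K) = (2*K)*(2*K) = 4*K**2)
E = -239 (E = -141 - 98 = -239)
C(-11 + 5) + E = 4*(-11 + 5)**2 - 239 = 4*(-6)**2 - 239 = 4*36 - 239 = 144 - 239 = -95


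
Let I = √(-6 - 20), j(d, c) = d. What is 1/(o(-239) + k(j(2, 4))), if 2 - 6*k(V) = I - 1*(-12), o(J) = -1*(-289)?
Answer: 1724/495367 + I*√26/495367 ≈ 0.0034802 + 1.0293e-5*I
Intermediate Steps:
I = I*√26 (I = √(-26) = I*√26 ≈ 5.099*I)
o(J) = 289
k(V) = -5/3 - I*√26/6 (k(V) = ⅓ - (I*√26 - 1*(-12))/6 = ⅓ - (I*√26 + 12)/6 = ⅓ - (12 + I*√26)/6 = ⅓ + (-2 - I*√26/6) = -5/3 - I*√26/6)
1/(o(-239) + k(j(2, 4))) = 1/(289 + (-5/3 - I*√26/6)) = 1/(862/3 - I*√26/6)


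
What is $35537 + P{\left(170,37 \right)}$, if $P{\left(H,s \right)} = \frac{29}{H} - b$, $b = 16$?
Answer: $\frac{6038599}{170} \approx 35521.0$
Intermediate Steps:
$P{\left(H,s \right)} = -16 + \frac{29}{H}$ ($P{\left(H,s \right)} = \frac{29}{H} - 16 = -16 + \frac{29}{H}$)
$35537 + P{\left(170,37 \right)} = 35537 - \left(16 - \frac{29}{170}\right) = 35537 + \left(-16 + 29 \cdot \frac{1}{170}\right) = 35537 + \left(-16 + \frac{29}{170}\right) = 35537 - \frac{2691}{170} = \frac{6038599}{170}$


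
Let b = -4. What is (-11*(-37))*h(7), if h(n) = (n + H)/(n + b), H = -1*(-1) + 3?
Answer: 4477/3 ≈ 1492.3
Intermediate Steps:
H = 4 (H = 1 + 3 = 4)
h(n) = (4 + n)/(-4 + n) (h(n) = (n + 4)/(n - 4) = (4 + n)/(-4 + n))
(-11*(-37))*h(7) = (-11*(-37))*((4 + 7)/(-4 + 7)) = 407*(11/3) = 4477/3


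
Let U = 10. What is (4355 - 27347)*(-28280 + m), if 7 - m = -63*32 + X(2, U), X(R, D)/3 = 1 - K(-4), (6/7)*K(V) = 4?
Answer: 603448032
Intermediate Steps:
K(V) = 14/3 (K(V) = (7/6)*4 = 14/3)
X(R, D) = -11 (X(R, D) = 3*(1 - 1*14/3) = 3*(1 - 14/3) = 3*(-11/3) = -11)
m = 2034 (m = 7 - (-63*32 - 11) = 7 - (-2016 - 11) = 7 - 1*(-2027) = 7 + 2027 = 2034)
(4355 - 27347)*(-28280 + m) = (4355 - 27347)*(-28280 + 2034) = -22992*(-26246) = 603448032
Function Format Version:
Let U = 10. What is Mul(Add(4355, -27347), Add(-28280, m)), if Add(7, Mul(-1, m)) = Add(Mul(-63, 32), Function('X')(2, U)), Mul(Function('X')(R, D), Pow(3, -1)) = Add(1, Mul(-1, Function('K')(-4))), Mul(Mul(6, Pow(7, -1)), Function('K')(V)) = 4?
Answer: 603448032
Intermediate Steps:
Function('K')(V) = Rational(14, 3) (Function('K')(V) = Mul(Rational(7, 6), 4) = Rational(14, 3))
Function('X')(R, D) = -11 (Function('X')(R, D) = Mul(3, Add(1, Mul(-1, Rational(14, 3)))) = Mul(3, Add(1, Rational(-14, 3))) = Mul(3, Rational(-11, 3)) = -11)
m = 2034 (m = Add(7, Mul(-1, Add(Mul(-63, 32), -11))) = Add(7, Mul(-1, Add(-2016, -11))) = Add(7, Mul(-1, -2027)) = Add(7, 2027) = 2034)
Mul(Add(4355, -27347), Add(-28280, m)) = Mul(Add(4355, -27347), Add(-28280, 2034)) = Mul(-22992, -26246) = 603448032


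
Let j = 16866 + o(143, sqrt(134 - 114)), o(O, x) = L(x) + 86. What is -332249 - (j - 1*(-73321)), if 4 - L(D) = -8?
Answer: -422534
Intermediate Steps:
L(D) = 12 (L(D) = 4 - 1*(-8) = 4 + 8 = 12)
o(O, x) = 98 (o(O, x) = 12 + 86 = 98)
j = 16964 (j = 16866 + 98 = 16964)
-332249 - (j - 1*(-73321)) = -332249 - (16964 - 1*(-73321)) = -332249 - (16964 + 73321) = -332249 - 1*90285 = -332249 - 90285 = -422534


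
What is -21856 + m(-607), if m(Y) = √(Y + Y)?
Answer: -21856 + I*√1214 ≈ -21856.0 + 34.843*I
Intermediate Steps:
m(Y) = √2*√Y (m(Y) = √(2*Y) = √2*√Y)
-21856 + m(-607) = -21856 + √2*√(-607) = -21856 + √2*(I*√607) = -21856 + I*√1214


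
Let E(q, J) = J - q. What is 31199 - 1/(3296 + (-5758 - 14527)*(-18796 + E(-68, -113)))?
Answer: 11924038814218/382192981 ≈ 31199.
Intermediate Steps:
31199 - 1/(3296 + (-5758 - 14527)*(-18796 + E(-68, -113))) = 31199 - 1/(3296 + (-5758 - 14527)*(-18796 + (-113 - 1*(-68)))) = 31199 - 1/(3296 - 20285*(-18796 + (-113 + 68))) = 31199 - 1/(3296 - 20285*(-18796 - 45)) = 31199 - 1/(3296 - 20285*(-18841)) = 31199 - 1/(3296 + 382189685) = 31199 - 1/382192981 = 11924038814218/382192981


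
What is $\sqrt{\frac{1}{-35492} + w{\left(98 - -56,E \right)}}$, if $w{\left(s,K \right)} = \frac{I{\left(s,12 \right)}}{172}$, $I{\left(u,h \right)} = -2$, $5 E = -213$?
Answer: $\frac{i \sqrt{6787197271}}{763078} \approx 0.10796 i$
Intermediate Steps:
$E = - \frac{213}{5}$ ($E = \frac{1}{5} \left(-213\right) = - \frac{213}{5} \approx -42.6$)
$w{\left(s,K \right)} = - \frac{1}{86}$ ($w{\left(s,K \right)} = - \frac{2}{172} = \left(-2\right) \frac{1}{172} = - \frac{1}{86}$)
$\sqrt{\frac{1}{-35492} + w{\left(98 - -56,E \right)}} = \sqrt{\frac{1}{-35492} - \frac{1}{86}} = \sqrt{- \frac{1}{35492} - \frac{1}{86}} = \sqrt{- \frac{17789}{1526156}} = \frac{i \sqrt{6787197271}}{763078}$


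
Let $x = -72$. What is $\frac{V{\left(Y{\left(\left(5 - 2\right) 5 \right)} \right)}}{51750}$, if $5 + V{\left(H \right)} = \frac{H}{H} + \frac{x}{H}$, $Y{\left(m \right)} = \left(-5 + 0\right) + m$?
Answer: $- \frac{28}{129375} \approx -0.00021643$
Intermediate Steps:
$Y{\left(m \right)} = -5 + m$
$V{\left(H \right)} = -4 - \frac{72}{H}$ ($V{\left(H \right)} = -5 - \left(\frac{72}{H} - \frac{H}{H}\right) = -5 + \left(1 - \frac{72}{H}\right) = -4 - \frac{72}{H}$)
$\frac{V{\left(Y{\left(\left(5 - 2\right) 5 \right)} \right)}}{51750} = \frac{-4 - \frac{72}{-5 + \left(5 - 2\right) 5}}{51750} = \left(-4 - \frac{72}{-5 + 3 \cdot 5}\right) \frac{1}{51750} = \left(-4 - \frac{72}{-5 + 15}\right) \frac{1}{51750} = \left(-4 - \frac{72}{10}\right) \frac{1}{51750} = \left(-4 - \frac{36}{5}\right) \frac{1}{51750} = \left(- \frac{56}{5}\right) \frac{1}{51750} = - \frac{28}{129375}$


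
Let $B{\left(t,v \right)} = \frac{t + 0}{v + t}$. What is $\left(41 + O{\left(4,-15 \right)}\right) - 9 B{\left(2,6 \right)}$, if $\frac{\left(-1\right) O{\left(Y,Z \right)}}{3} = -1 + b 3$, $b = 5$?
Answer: $- \frac{13}{4} \approx -3.25$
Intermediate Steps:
$B{\left(t,v \right)} = \frac{t}{t + v}$
$O{\left(Y,Z \right)} = -42$ ($O{\left(Y,Z \right)} = - 3 \left(-1 + 5 \cdot 3\right) = - 3 \left(-1 + 15\right) = \left(-3\right) 14 = -42$)
$\left(41 + O{\left(4,-15 \right)}\right) - 9 B{\left(2,6 \right)} = \left(41 - 42\right) - 9 \frac{2}{2 + 6} = -1 - 9 \cdot \frac{2}{8} = -1 - 9 \cdot 2 \cdot \frac{1}{8} = -1 - \frac{9}{4} = - \frac{13}{4}$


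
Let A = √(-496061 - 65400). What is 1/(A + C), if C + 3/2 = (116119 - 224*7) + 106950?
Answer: 885998/196250359845 - 4*I*√561461/196250359845 ≈ 4.5146e-6 - 1.5272e-8*I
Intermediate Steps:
C = 442999/2 (C = -3/2 + ((116119 - 224*7) + 106950) = -3/2 + ((116119 - 1568) + 106950) = -3/2 + (114551 + 106950) = -3/2 + 221501 = 442999/2 ≈ 2.2150e+5)
A = I*√561461 (A = √(-561461) = I*√561461 ≈ 749.31*I)
1/(A + C) = 1/(I*√561461 + 442999/2) = 1/(442999/2 + I*√561461)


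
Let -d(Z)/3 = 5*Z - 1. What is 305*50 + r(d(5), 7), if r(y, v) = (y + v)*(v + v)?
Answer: 14340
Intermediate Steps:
d(Z) = 3 - 15*Z (d(Z) = -3*(5*Z - 1) = -3*(-1 + 5*Z) = 3 - 15*Z)
r(y, v) = 2*v*(v + y) (r(y, v) = (v + y)*(2*v) = 2*v*(v + y))
305*50 + r(d(5), 7) = 305*50 + 2*7*(7 + (3 - 15*5)) = 15250 + 2*7*(7 + (3 - 75)) = 15250 + 2*7*(7 - 72) = 15250 + 2*7*(-65) = 15250 - 910 = 14340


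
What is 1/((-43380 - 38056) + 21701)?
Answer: -1/59735 ≈ -1.6741e-5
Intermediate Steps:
1/((-43380 - 38056) + 21701) = 1/(-81436 + 21701) = 1/(-59735) = -1/59735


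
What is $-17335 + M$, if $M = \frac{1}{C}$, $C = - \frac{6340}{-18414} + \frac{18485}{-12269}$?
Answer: $- \frac{2276175318458}{131298665} \approx -17336.0$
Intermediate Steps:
$C = - \frac{131298665}{112960683}$ ($C = \left(-6340\right) \left(- \frac{1}{18414}\right) + 18485 \left(- \frac{1}{12269}\right) = \frac{3170}{9207} - \frac{18485}{12269} = - \frac{131298665}{112960683} \approx -1.1623$)
$M = - \frac{112960683}{131298665}$ ($M = \frac{1}{- \frac{131298665}{112960683}} = - \frac{112960683}{131298665} \approx -0.86033$)
$-17335 + M = -17335 - \frac{112960683}{131298665} = - \frac{2276175318458}{131298665}$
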